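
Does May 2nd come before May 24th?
Yes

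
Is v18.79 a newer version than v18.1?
Yes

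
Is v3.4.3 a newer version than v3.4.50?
No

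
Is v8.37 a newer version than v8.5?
Yes. Version numbers are compared segment by segment as integers, not as decimals: minor version 37 > 5, so v8.37 > v8.5 (even though the decimal 8.37 < 8.5).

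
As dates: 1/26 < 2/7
True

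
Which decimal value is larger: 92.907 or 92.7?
92.907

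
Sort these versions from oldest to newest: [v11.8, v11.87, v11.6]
[v11.6, v11.8, v11.87]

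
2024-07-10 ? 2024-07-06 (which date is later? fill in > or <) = >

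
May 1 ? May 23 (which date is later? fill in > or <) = <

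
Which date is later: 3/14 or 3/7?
3/14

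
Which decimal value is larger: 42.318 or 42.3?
42.318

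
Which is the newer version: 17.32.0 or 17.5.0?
17.32.0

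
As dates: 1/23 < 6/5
True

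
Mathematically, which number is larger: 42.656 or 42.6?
42.656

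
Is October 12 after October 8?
Yes. Day 12 comes after day 8 in October — this is a date comparison, not a decimal one (the decimal 10.12 would be smaller than 10.8).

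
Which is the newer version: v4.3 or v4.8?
v4.8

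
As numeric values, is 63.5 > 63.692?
False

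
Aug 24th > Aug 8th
True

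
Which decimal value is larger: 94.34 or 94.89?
94.89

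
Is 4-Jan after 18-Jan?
No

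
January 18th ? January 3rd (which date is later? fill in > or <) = >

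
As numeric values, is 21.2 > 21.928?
False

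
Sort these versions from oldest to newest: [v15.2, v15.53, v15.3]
[v15.2, v15.3, v15.53]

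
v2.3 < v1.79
False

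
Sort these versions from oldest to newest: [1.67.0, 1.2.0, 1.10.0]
[1.2.0, 1.10.0, 1.67.0]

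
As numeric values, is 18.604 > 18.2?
True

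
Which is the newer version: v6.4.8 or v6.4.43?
v6.4.43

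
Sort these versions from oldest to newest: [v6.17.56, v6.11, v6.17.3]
[v6.11, v6.17.3, v6.17.56]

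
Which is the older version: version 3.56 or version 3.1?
version 3.1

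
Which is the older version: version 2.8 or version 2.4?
version 2.4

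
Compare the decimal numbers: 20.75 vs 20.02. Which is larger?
20.75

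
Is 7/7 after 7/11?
No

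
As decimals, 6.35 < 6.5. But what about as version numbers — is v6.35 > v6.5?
True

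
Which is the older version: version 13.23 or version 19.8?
version 13.23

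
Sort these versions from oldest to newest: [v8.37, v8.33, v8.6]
[v8.6, v8.33, v8.37]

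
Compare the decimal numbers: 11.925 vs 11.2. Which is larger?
11.925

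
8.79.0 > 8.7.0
True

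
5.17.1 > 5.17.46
False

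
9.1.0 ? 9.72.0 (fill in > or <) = <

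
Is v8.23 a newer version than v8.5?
Yes. Version numbers are compared segment by segment as integers, not as decimals: minor version 23 > 5, so v8.23 > v8.5 (even though the decimal 8.23 < 8.5).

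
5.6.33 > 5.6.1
True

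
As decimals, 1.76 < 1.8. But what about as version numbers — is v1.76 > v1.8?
True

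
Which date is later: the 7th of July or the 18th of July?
the 18th of July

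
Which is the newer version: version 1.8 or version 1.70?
version 1.70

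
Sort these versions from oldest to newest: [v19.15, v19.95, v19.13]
[v19.13, v19.15, v19.95]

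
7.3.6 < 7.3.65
True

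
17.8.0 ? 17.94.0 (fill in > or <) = <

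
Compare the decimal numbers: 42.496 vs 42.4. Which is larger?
42.496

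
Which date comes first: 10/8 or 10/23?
10/8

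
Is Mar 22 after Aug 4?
No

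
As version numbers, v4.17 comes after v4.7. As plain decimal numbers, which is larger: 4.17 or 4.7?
4.7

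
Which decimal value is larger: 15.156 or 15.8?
15.8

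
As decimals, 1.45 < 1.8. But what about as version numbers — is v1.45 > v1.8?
True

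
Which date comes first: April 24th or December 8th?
April 24th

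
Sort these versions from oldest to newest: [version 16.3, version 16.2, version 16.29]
[version 16.2, version 16.3, version 16.29]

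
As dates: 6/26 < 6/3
False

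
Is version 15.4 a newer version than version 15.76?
No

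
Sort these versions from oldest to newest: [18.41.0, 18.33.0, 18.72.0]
[18.33.0, 18.41.0, 18.72.0]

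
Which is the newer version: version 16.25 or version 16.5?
version 16.25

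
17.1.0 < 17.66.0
True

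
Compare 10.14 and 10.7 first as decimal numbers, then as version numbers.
As decimals: 10.14 < 10.7. As versions: v10.14 > v10.7 (minor version 14 > 7).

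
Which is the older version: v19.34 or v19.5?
v19.5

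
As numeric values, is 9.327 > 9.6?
False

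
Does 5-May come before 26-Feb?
No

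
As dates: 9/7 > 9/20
False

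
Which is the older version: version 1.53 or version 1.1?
version 1.1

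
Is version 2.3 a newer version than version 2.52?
No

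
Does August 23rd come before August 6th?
No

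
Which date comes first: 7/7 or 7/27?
7/7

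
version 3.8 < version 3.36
True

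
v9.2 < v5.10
False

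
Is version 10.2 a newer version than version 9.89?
Yes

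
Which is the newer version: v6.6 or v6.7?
v6.7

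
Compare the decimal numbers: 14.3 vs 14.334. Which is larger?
14.334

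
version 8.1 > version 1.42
True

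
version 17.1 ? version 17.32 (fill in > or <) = <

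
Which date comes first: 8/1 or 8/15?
8/1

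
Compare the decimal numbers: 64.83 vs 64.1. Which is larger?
64.83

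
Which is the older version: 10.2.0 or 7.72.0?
7.72.0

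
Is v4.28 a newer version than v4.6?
Yes. Version numbers are compared segment by segment as integers, not as decimals: minor version 28 > 6, so v4.28 > v4.6 (even though the decimal 4.28 < 4.6).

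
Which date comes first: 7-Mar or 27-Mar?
7-Mar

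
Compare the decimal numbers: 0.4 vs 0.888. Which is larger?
0.888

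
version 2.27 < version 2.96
True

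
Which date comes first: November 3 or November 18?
November 3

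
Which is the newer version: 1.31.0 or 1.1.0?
1.31.0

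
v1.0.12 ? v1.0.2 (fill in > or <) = >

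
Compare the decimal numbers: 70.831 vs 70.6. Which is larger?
70.831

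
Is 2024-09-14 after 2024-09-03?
Yes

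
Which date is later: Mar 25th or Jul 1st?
Jul 1st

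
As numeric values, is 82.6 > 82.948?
False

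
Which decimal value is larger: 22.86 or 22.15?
22.86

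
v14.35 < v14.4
False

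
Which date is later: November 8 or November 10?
November 10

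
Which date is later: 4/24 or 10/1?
10/1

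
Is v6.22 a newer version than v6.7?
Yes. Version numbers are compared segment by segment as integers, not as decimals: minor version 22 > 7, so v6.22 > v6.7 (even though the decimal 6.22 < 6.7).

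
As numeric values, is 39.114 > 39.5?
False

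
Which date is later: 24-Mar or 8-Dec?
8-Dec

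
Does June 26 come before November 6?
Yes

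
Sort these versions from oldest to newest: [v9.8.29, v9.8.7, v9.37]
[v9.8.7, v9.8.29, v9.37]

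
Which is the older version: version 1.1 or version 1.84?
version 1.1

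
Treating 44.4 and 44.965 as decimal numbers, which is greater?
44.965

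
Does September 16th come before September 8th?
No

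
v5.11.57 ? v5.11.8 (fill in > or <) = >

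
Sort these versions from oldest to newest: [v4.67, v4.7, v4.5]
[v4.5, v4.7, v4.67]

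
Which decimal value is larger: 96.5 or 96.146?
96.5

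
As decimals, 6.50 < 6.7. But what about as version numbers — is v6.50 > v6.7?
True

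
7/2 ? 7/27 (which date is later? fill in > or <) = <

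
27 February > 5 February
True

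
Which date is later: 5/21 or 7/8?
7/8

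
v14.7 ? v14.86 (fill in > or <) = <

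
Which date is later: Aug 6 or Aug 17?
Aug 17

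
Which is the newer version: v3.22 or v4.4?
v4.4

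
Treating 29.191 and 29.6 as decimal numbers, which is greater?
29.6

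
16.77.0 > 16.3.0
True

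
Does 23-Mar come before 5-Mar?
No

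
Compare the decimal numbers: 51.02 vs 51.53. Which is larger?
51.53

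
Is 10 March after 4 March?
Yes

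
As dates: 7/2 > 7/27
False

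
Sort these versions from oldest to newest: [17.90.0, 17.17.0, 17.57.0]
[17.17.0, 17.57.0, 17.90.0]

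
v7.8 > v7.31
False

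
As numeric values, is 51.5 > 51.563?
False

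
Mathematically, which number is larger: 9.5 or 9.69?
9.69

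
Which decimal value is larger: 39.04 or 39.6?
39.6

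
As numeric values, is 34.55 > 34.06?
True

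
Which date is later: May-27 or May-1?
May-27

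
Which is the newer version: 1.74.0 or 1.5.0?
1.74.0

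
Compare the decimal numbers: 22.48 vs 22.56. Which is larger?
22.56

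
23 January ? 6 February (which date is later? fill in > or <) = <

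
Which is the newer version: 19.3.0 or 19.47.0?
19.47.0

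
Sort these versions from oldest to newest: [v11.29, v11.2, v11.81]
[v11.2, v11.29, v11.81]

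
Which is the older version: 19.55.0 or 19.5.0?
19.5.0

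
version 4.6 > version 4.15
False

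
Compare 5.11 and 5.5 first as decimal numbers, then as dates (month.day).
As decimals: 5.11 < 5.5. As dates: 5/11 is later than 5/5 (day 11 > day 5).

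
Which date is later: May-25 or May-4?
May-25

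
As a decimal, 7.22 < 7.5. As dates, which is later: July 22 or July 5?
July 22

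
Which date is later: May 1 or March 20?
May 1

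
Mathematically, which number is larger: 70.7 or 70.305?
70.7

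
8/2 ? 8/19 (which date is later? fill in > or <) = <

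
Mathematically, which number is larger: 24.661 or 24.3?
24.661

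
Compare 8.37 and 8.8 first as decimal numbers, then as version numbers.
As decimals: 8.37 < 8.8. As versions: v8.37 > v8.8 (minor version 37 > 8).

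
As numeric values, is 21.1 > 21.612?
False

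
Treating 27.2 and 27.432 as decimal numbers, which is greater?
27.432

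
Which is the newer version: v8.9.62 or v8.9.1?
v8.9.62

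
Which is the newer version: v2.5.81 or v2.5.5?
v2.5.81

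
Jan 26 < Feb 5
True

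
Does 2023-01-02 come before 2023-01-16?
Yes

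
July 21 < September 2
True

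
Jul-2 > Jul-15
False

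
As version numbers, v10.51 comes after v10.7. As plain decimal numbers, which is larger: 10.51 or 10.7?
10.7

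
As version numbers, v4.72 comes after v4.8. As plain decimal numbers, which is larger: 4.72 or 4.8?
4.8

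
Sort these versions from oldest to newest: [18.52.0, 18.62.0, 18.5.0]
[18.5.0, 18.52.0, 18.62.0]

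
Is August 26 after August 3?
Yes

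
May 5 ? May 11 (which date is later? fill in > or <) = <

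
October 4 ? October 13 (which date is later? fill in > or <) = <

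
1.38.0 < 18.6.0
True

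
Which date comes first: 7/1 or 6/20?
6/20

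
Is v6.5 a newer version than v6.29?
No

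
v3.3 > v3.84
False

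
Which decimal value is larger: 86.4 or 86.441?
86.441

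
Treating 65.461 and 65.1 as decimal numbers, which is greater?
65.461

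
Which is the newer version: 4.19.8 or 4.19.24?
4.19.24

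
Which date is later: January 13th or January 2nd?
January 13th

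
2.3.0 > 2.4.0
False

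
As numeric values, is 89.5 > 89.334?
True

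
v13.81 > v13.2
True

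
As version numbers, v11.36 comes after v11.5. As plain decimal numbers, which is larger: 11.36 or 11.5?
11.5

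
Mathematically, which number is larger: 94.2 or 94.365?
94.365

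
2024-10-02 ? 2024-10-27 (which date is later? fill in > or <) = <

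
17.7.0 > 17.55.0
False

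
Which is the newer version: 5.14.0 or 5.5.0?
5.14.0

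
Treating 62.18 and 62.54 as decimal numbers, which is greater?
62.54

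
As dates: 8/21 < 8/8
False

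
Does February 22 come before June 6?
Yes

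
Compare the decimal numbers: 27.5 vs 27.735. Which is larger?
27.735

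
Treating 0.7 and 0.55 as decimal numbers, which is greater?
0.7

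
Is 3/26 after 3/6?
Yes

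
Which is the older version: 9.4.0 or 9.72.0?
9.4.0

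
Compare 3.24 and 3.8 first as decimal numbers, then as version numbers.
As decimals: 3.24 < 3.8. As versions: v3.24 > v3.8 (minor version 24 > 8).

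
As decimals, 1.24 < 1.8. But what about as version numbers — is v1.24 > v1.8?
True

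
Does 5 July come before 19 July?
Yes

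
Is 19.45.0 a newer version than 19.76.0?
No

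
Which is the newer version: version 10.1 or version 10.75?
version 10.75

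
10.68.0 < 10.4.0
False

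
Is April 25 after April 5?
Yes. Day 25 comes after day 5 in April — this is a date comparison, not a decimal one (the decimal 4.25 would be smaller than 4.5).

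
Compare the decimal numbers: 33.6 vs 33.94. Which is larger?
33.94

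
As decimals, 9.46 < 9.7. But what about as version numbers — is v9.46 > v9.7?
True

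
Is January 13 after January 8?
Yes. Day 13 comes after day 8 in January — this is a date comparison, not a decimal one (the decimal 1.13 would be smaller than 1.8).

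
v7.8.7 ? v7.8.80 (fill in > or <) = <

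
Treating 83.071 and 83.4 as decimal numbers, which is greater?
83.4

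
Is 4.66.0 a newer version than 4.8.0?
Yes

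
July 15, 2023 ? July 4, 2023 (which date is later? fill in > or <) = >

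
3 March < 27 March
True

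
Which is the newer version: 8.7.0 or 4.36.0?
8.7.0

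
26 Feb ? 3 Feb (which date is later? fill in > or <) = >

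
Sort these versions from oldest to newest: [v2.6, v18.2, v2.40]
[v2.6, v2.40, v18.2]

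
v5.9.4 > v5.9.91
False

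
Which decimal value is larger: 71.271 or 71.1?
71.271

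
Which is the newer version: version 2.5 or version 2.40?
version 2.40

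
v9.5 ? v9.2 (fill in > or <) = >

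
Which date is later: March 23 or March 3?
March 23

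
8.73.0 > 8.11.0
True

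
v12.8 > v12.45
False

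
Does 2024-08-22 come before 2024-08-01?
No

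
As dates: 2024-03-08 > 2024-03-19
False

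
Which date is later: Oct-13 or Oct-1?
Oct-13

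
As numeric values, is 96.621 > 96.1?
True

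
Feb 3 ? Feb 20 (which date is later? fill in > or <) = <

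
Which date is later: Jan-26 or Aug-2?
Aug-2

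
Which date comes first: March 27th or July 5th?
March 27th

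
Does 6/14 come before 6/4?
No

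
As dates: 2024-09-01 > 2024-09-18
False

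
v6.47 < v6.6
False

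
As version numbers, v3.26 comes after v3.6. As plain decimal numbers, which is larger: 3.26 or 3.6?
3.6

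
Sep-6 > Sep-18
False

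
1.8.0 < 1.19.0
True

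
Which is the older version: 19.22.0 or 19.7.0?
19.7.0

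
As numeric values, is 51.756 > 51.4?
True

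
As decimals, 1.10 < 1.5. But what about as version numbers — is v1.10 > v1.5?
True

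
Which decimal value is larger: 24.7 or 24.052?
24.7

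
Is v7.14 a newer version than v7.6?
Yes. Version numbers are compared segment by segment as integers, not as decimals: minor version 14 > 6, so v7.14 > v7.6 (even though the decimal 7.14 < 7.6).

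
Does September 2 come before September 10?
Yes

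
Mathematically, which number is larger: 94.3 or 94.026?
94.3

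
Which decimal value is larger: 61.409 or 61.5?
61.5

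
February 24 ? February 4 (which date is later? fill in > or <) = >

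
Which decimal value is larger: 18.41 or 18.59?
18.59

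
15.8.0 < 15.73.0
True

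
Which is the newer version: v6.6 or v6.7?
v6.7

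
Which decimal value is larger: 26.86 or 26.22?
26.86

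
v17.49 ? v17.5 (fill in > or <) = >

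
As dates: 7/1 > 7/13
False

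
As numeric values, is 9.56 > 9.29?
True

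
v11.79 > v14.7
False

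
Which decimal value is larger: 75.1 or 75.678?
75.678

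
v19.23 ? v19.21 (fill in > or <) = >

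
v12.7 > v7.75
True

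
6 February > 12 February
False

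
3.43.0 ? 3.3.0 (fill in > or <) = >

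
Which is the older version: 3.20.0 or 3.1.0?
3.1.0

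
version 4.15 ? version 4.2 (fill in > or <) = >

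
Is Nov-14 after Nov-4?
Yes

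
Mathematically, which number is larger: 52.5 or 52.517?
52.517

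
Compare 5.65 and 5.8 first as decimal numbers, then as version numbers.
As decimals: 5.65 < 5.8. As versions: v5.65 > v5.8 (minor version 65 > 8).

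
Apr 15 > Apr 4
True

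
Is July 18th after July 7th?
Yes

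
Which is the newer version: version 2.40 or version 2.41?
version 2.41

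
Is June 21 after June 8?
Yes. Day 21 comes after day 8 in June — this is a date comparison, not a decimal one (the decimal 6.21 would be smaller than 6.8).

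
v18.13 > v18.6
True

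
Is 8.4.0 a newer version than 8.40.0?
No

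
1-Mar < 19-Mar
True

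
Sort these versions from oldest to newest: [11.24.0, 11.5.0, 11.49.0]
[11.5.0, 11.24.0, 11.49.0]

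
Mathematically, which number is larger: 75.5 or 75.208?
75.5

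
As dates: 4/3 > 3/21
True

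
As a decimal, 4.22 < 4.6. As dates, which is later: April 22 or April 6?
April 22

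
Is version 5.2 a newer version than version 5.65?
No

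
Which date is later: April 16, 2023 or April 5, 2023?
April 16, 2023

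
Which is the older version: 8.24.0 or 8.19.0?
8.19.0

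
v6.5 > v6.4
True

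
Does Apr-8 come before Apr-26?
Yes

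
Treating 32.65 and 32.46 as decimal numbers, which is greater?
32.65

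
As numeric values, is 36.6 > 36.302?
True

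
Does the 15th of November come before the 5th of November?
No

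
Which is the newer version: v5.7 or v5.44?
v5.44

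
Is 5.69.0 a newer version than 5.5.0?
Yes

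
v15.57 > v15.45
True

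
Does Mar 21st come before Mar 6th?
No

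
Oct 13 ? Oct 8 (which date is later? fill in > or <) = >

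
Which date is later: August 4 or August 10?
August 10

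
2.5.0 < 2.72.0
True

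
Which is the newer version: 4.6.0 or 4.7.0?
4.7.0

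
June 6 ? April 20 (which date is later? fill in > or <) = >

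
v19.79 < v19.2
False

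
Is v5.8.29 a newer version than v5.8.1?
Yes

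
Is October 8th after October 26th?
No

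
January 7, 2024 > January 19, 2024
False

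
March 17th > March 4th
True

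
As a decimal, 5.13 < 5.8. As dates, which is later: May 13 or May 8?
May 13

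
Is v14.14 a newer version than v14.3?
Yes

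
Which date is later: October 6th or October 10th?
October 10th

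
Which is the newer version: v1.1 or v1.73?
v1.73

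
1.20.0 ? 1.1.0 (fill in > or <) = >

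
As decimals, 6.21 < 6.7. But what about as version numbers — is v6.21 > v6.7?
True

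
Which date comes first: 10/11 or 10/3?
10/3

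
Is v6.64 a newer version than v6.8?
Yes. Version numbers are compared segment by segment as integers, not as decimals: minor version 64 > 8, so v6.64 > v6.8 (even though the decimal 6.64 < 6.8).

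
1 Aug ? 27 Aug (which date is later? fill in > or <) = <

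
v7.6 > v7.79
False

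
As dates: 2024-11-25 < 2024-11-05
False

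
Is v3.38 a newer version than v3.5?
Yes. Version numbers are compared segment by segment as integers, not as decimals: minor version 38 > 5, so v3.38 > v3.5 (even though the decimal 3.38 < 3.5).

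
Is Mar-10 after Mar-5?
Yes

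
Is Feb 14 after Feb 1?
Yes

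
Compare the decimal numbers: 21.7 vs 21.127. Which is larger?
21.7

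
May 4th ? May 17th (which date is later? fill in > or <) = <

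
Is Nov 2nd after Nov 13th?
No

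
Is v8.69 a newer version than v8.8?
Yes. Version numbers are compared segment by segment as integers, not as decimals: minor version 69 > 8, so v8.69 > v8.8 (even though the decimal 8.69 < 8.8).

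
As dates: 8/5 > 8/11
False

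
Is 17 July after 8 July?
Yes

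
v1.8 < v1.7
False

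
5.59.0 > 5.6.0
True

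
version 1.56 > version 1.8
True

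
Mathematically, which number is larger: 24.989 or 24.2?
24.989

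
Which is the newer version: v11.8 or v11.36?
v11.36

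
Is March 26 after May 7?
No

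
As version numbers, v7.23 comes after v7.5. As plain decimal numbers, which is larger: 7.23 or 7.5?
7.5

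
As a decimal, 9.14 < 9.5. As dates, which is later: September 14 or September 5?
September 14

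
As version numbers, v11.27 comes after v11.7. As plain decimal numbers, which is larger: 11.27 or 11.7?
11.7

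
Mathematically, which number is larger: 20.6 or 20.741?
20.741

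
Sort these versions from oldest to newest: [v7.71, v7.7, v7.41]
[v7.7, v7.41, v7.71]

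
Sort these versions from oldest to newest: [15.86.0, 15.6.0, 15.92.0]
[15.6.0, 15.86.0, 15.92.0]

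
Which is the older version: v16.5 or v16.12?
v16.5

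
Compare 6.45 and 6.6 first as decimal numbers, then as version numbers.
As decimals: 6.45 < 6.6. As versions: v6.45 > v6.6 (minor version 45 > 6).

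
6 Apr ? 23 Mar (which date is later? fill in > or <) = >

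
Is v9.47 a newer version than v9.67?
No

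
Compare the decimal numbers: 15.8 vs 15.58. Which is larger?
15.8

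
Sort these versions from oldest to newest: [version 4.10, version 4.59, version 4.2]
[version 4.2, version 4.10, version 4.59]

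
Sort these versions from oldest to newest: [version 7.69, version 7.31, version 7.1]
[version 7.1, version 7.31, version 7.69]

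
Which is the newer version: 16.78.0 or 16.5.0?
16.78.0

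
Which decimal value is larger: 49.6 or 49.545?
49.6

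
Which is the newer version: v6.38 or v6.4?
v6.38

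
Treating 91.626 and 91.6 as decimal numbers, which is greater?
91.626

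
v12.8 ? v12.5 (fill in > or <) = >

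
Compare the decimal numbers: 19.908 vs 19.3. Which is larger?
19.908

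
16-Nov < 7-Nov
False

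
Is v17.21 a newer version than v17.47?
No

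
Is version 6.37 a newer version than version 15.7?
No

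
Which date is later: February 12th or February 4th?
February 12th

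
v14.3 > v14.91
False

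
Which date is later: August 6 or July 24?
August 6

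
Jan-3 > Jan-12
False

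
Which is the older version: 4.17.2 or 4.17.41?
4.17.2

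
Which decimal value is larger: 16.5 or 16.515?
16.515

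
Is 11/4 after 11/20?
No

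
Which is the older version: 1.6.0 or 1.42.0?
1.6.0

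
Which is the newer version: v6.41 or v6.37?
v6.41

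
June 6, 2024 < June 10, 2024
True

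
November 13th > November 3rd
True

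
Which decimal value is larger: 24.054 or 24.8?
24.8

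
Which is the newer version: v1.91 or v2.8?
v2.8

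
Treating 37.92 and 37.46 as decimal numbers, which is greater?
37.92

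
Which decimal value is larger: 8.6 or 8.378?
8.6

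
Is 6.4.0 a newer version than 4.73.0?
Yes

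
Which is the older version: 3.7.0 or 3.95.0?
3.7.0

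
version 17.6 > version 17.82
False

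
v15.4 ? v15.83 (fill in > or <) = <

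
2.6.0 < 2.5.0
False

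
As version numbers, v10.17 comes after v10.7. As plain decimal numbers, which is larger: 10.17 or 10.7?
10.7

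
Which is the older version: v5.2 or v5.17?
v5.2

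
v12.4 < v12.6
True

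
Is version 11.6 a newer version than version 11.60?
No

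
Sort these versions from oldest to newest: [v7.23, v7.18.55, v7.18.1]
[v7.18.1, v7.18.55, v7.23]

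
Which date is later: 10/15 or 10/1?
10/15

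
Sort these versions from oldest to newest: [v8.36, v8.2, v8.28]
[v8.2, v8.28, v8.36]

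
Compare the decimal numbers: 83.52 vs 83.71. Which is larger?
83.71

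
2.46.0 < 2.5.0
False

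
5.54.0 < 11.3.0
True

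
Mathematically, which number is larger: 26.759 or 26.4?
26.759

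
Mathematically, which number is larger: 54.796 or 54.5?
54.796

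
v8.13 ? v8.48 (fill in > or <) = <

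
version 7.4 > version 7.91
False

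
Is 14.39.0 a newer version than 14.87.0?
No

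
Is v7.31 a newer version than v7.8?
Yes. Version numbers are compared segment by segment as integers, not as decimals: minor version 31 > 8, so v7.31 > v7.8 (even though the decimal 7.31 < 7.8).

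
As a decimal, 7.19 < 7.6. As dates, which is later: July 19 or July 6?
July 19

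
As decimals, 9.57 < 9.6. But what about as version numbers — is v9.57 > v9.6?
True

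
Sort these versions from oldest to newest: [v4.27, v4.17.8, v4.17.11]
[v4.17.8, v4.17.11, v4.27]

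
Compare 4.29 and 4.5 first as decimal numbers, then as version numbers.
As decimals: 4.29 < 4.5. As versions: v4.29 > v4.5 (minor version 29 > 5).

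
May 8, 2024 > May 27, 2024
False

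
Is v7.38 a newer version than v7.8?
Yes. Version numbers are compared segment by segment as integers, not as decimals: minor version 38 > 8, so v7.38 > v7.8 (even though the decimal 7.38 < 7.8).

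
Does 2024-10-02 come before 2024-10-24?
Yes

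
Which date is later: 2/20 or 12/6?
12/6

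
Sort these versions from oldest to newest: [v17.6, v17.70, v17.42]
[v17.6, v17.42, v17.70]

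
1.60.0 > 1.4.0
True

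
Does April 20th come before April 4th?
No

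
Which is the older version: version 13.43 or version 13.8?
version 13.8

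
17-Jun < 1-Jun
False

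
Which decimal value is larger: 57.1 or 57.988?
57.988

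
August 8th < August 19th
True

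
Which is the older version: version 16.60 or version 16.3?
version 16.3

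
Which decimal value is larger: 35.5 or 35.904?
35.904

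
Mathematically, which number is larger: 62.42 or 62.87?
62.87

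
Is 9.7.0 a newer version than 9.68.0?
No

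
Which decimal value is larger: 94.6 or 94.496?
94.6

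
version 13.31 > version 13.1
True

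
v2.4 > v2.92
False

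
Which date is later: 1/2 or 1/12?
1/12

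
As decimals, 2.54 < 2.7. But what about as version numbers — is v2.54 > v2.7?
True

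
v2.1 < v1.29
False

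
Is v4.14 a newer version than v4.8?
Yes. Version numbers are compared segment by segment as integers, not as decimals: minor version 14 > 8, so v4.14 > v4.8 (even though the decimal 4.14 < 4.8).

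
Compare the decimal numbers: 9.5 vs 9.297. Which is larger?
9.5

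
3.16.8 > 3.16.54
False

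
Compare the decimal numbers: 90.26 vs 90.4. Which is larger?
90.4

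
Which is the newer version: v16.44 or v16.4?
v16.44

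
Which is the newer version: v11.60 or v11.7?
v11.60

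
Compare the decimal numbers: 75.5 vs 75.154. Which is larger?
75.5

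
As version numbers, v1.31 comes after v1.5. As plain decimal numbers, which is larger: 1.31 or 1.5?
1.5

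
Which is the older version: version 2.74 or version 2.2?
version 2.2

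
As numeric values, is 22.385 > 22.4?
False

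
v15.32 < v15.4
False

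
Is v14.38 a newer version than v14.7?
Yes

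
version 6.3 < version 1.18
False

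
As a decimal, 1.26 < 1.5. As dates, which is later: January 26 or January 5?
January 26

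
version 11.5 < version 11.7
True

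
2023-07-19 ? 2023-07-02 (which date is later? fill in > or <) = >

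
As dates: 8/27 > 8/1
True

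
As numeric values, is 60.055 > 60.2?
False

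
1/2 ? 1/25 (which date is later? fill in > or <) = <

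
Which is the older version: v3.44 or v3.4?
v3.4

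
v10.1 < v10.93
True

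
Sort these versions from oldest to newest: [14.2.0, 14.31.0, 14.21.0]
[14.2.0, 14.21.0, 14.31.0]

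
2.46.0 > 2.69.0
False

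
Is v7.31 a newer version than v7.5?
Yes. Version numbers are compared segment by segment as integers, not as decimals: minor version 31 > 5, so v7.31 > v7.5 (even though the decimal 7.31 < 7.5).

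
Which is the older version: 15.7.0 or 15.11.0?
15.7.0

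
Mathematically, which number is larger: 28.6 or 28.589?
28.6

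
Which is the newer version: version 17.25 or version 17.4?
version 17.25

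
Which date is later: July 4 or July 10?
July 10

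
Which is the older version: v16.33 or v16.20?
v16.20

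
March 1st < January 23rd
False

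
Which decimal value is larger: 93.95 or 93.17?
93.95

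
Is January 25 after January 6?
Yes. Day 25 comes after day 6 in January — this is a date comparison, not a decimal one (the decimal 1.25 would be smaller than 1.6).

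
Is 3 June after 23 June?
No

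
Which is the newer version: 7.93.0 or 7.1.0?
7.93.0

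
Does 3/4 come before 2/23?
No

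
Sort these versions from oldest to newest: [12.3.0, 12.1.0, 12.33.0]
[12.1.0, 12.3.0, 12.33.0]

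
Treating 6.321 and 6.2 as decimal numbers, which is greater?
6.321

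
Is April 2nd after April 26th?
No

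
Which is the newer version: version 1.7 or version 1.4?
version 1.7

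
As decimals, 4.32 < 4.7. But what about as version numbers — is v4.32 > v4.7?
True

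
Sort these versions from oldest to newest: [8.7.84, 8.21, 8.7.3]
[8.7.3, 8.7.84, 8.21]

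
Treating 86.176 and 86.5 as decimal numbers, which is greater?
86.5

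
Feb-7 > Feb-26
False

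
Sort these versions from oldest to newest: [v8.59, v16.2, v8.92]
[v8.59, v8.92, v16.2]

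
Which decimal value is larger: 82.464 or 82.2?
82.464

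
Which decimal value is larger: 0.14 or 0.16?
0.16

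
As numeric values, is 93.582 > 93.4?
True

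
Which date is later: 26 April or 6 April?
26 April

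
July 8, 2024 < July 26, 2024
True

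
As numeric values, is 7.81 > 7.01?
True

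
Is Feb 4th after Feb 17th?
No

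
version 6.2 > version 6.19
False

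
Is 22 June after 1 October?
No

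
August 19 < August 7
False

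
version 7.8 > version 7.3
True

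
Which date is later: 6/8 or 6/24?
6/24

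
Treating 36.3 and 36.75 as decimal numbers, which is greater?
36.75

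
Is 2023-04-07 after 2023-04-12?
No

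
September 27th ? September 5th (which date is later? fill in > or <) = >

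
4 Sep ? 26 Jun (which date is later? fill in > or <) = >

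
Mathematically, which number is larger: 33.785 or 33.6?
33.785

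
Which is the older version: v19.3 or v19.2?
v19.2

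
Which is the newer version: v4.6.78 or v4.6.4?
v4.6.78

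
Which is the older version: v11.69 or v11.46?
v11.46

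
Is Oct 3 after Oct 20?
No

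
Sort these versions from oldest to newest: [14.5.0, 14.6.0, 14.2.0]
[14.2.0, 14.5.0, 14.6.0]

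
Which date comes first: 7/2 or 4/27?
4/27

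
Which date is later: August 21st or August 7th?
August 21st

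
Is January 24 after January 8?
Yes. Day 24 comes after day 8 in January — this is a date comparison, not a decimal one (the decimal 1.24 would be smaller than 1.8).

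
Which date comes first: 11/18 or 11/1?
11/1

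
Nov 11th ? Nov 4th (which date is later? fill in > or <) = >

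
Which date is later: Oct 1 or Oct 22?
Oct 22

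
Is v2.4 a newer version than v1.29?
Yes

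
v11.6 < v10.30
False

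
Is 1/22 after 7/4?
No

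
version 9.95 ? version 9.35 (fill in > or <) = >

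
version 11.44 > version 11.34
True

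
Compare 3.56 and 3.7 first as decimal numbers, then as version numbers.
As decimals: 3.56 < 3.7. As versions: v3.56 > v3.7 (minor version 56 > 7).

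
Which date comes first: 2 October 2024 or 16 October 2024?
2 October 2024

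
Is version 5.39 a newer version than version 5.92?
No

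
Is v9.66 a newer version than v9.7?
Yes. Version numbers are compared segment by segment as integers, not as decimals: minor version 66 > 7, so v9.66 > v9.7 (even though the decimal 9.66 < 9.7).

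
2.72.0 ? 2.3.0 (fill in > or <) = >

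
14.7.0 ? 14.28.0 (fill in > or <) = <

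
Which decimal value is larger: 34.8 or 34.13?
34.8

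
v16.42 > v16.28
True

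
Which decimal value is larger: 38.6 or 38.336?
38.6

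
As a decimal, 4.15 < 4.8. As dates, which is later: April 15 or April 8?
April 15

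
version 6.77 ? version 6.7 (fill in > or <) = >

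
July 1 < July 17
True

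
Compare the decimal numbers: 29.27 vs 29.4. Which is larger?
29.4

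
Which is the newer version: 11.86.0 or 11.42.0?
11.86.0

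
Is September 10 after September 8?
Yes. Day 10 comes after day 8 in September — this is a date comparison, not a decimal one (the decimal 9.10 would be smaller than 9.8).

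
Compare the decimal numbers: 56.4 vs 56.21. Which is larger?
56.4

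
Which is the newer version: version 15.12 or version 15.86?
version 15.86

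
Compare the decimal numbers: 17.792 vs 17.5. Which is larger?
17.792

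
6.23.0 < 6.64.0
True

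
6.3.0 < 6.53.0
True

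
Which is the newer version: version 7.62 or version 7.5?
version 7.62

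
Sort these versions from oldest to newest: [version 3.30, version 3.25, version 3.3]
[version 3.3, version 3.25, version 3.30]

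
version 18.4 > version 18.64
False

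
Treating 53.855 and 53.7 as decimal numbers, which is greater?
53.855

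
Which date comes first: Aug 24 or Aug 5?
Aug 5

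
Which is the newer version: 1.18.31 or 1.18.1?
1.18.31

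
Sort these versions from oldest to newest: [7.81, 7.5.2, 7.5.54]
[7.5.2, 7.5.54, 7.81]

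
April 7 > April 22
False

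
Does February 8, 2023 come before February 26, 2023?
Yes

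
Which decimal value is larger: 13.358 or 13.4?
13.4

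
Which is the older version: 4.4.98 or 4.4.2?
4.4.2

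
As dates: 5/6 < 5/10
True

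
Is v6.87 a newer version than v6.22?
Yes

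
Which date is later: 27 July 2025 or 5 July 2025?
27 July 2025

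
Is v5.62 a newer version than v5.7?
Yes. Version numbers are compared segment by segment as integers, not as decimals: minor version 62 > 7, so v5.62 > v5.7 (even though the decimal 5.62 < 5.7).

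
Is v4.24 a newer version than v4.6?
Yes. Version numbers are compared segment by segment as integers, not as decimals: minor version 24 > 6, so v4.24 > v4.6 (even though the decimal 4.24 < 4.6).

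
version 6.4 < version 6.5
True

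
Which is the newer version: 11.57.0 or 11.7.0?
11.57.0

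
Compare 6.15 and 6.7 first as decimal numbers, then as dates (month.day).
As decimals: 6.15 < 6.7. As dates: 6/15 is later than 6/7 (day 15 > day 7).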